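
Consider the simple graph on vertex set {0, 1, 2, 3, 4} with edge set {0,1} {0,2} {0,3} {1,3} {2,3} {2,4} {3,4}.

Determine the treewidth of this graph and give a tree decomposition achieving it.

Treewidth 2.
One optimal decomposition is:
Bags: B1 = {0, 2, 3}  B2 = {2, 3, 4}  B3 = {0, 1, 3}
Tree: B1–B2, B1–B3

The largest bag has 3 vertices, giving width 2; this decomposition certifies tw(G) ≤ 2. For the lower bound, the 3 vertices {0, 1, 3} are pairwise adjacent, and any tree decomposition puts a clique entirely inside one bag — forcing width ≥ 2. Hence tw(G) = 2 exactly.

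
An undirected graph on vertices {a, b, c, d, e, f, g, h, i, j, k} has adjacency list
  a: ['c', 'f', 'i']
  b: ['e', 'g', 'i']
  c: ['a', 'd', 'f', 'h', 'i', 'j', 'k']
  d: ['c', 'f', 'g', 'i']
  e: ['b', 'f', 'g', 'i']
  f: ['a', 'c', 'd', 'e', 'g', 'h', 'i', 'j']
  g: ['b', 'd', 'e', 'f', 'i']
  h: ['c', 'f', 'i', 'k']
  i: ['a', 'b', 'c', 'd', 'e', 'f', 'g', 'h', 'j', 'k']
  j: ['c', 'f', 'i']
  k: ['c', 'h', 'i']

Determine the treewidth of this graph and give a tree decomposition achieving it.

Treewidth 3.
One such decomposition:
Bags: B1 = {c, d, f, i}  B2 = {c, f, h, i}  B3 = {c, f, i, j}  B4 = {d, f, g, i}  B5 = {e, f, g, i}  B6 = {a, c, f, i}  B7 = {c, h, i, k}  B8 = {b, e, g, i}
Tree: B1–B2, B1–B3, B1–B4, B4–B5, B3–B6, B2–B7, B5–B8

The largest bag has 4 vertices, giving width 3; this decomposition certifies tw(G) ≤ 3. On the other hand G contains the 4-clique {d, f, g, i}. A clique must lie in a single bag of any decomposition, so no decomposition can have width below 3. Therefore the treewidth is 3.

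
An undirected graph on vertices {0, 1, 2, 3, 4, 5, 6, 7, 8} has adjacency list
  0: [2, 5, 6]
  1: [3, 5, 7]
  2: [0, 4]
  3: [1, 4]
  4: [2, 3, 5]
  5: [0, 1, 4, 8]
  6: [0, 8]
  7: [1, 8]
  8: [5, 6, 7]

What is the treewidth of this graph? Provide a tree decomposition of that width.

Treewidth 3.
Bags: B1 = {1, 2, 3, 4}  B2 = {1, 2, 4, 5}  B3 = {0, 1, 2, 5}  B4 = {0, 1, 5, 7}  B5 = {0, 5, 7, 8}  B6 = {0, 6, 7, 8}
Tree: B1–B2, B2–B3, B3–B4, B4–B5, B5–B6

Each bag holds 4 vertices, so the decomposition has width 3, which upper-bounds the treewidth. For the lower bound: the 4 vertex sets {2,3,4}, {1}, {5}, {0,6,7,8} are disjoint, each induces a connected subgraph, and every pair is joined by at least one edge of G. Contracting each set to a single vertex therefore yields K_{4} as a minor, and since treewidth is minor-monotone, tw(G) ≥ tw(K_{4}) = 3. The upper and lower bounds meet at 3, so that is the treewidth.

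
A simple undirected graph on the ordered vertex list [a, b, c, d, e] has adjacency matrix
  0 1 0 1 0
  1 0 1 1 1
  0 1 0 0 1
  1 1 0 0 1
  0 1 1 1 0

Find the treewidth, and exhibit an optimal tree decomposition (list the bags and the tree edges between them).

Treewidth 2.
One such decomposition:
Bags: B1 = {b, d, e}  B2 = {b, c, e}  B3 = {a, b, d}
Tree: B1–B2, B1–B3

The largest bag has 3 vertices, giving width 2; this decomposition certifies tw(G) ≤ 2. On the other hand G contains the 3-clique {b, d, e}. A clique must lie in a single bag of any decomposition, so no decomposition can have width below 2. Combining the bounds, tw(G) = 2.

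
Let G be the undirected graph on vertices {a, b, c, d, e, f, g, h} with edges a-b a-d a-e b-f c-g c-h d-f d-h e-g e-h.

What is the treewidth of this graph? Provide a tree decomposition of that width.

Treewidth 2.
One optimal decomposition is:
Bags: B1 = {b, d, f}  B2 = {a, b, d}  B3 = {a, d, h}  B4 = {a, e, h}  B5 = {c, e, h}  B6 = {c, e, g}
Tree: B1–B2, B2–B3, B3–B4, B4–B5, B5–B6

Each bag holds 3 vertices, so the decomposition has width 2, which upper-bounds the treewidth. Since f–b–a–d–f is a cycle in G, G is not acyclic. Forests are exactly the graphs of treewidth ≤ 1, so tw(G) ≥ 2. Hence tw(G) = 2 exactly.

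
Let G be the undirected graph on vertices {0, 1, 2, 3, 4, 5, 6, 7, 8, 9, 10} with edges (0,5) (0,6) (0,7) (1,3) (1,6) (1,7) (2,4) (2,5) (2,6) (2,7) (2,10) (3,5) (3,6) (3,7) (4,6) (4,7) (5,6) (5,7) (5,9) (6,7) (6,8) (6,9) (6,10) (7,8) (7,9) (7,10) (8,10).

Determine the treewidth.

3

A width-3 tree decomposition is:
Bags: B1 = {0, 5, 6, 7}  B2 = {3, 5, 6, 7}  B3 = {1, 3, 6, 7}  B4 = {2, 5, 6, 7}  B5 = {2, 6, 7, 10}  B6 = {6, 7, 8, 10}  B7 = {5, 6, 7, 9}  B8 = {2, 4, 6, 7}
Tree: B1–B2, B2–B3, B1–B4, B4–B5, B5–B6, B1–B7, B4–B8
The largest bag has 4 vertices, giving width 3; this decomposition certifies tw(G) ≤ 3. For the lower bound, the 4 vertices {1, 3, 6, 7} are pairwise adjacent, and any tree decomposition puts a clique entirely inside one bag — forcing width ≥ 3. Therefore the treewidth is 3.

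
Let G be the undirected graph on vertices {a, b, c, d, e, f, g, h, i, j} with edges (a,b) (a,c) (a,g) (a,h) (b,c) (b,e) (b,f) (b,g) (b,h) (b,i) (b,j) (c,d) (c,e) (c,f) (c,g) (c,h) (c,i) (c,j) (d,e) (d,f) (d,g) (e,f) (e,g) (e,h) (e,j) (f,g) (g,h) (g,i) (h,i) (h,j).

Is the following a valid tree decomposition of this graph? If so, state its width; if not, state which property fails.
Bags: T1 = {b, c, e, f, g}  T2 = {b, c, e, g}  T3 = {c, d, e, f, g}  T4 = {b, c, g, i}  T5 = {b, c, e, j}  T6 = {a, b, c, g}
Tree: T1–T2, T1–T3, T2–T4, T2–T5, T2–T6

No — vertex h appears in no bag.

A tree decomposition must satisfy three properties: every vertex lies in some bag; for every edge, both endpoints lie together in some bag; and for every vertex, the bags containing it form a connected subtree. Here vertex h appears in no bag, so the decomposition is invalid.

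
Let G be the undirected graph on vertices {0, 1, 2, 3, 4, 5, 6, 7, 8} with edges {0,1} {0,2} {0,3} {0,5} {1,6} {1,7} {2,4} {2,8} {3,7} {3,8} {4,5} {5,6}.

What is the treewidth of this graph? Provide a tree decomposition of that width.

Treewidth 3.
One optimal decomposition is:
Bags: B1 = {1, 5, 6, 7}  B2 = {0, 1, 5, 7}  B3 = {0, 3, 5, 7}  B4 = {0, 3, 4, 5}  B5 = {0, 2, 3, 4}  B6 = {2, 3, 4, 8}
Tree: B1–B2, B2–B3, B3–B4, B4–B5, B5–B6

Every bag has size at most 4, so the width is 4 − 1 = 3 and tw(G) ≤ 3. For the lower bound: the 4 vertex sets {1,6,7}, {5}, {0}, {2,3,4,8} are disjoint, each induces a connected subgraph, and every pair is joined by at least one edge of G. Contracting each set to a single vertex therefore yields K_{4} as a minor, and since treewidth is minor-monotone, tw(G) ≥ tw(K_{4}) = 3. Combining the bounds, tw(G) = 3.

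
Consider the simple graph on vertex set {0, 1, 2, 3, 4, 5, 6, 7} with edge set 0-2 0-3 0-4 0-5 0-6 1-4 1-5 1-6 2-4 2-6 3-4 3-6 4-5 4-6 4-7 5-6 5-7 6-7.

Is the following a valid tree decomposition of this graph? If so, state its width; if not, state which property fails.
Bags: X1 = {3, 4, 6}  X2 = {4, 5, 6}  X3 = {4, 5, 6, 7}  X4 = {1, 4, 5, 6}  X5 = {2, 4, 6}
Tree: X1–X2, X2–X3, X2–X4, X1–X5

A tree decomposition must satisfy three properties: every vertex lies in some bag; for every edge, both endpoints lie together in some bag; and for every vertex, the bags containing it form a connected subtree. Here vertex 0 appears in no bag, so the decomposition is invalid.

No — vertex 0 appears in no bag.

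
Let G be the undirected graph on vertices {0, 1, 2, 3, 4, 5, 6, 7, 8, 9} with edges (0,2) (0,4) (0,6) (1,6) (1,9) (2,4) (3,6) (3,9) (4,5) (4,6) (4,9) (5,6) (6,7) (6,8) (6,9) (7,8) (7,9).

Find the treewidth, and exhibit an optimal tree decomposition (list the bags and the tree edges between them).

Treewidth 2.
One such decomposition:
Bags: B1 = {4, 6, 9}  B2 = {4, 5, 6}  B3 = {0, 4, 6}  B4 = {3, 6, 9}  B5 = {6, 7, 9}  B6 = {1, 6, 9}  B7 = {0, 2, 4}  B8 = {6, 7, 8}
Tree: B1–B2, B1–B3, B1–B4, B4–B5, B4–B6, B3–B7, B5–B8

Each bag holds 3 vertices, so the decomposition has width 2, which upper-bounds the treewidth. On the other hand G contains the 3-clique {0, 2, 4}. A clique must lie in a single bag of any decomposition, so no decomposition can have width below 2. The upper and lower bounds meet at 2, so that is the treewidth.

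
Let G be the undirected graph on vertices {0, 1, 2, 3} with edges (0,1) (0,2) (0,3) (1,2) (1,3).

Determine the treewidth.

A width-2 tree decomposition is:
Bags: B1 = {0, 1, 3}  B2 = {0, 1, 2}
Tree: B1–B2
Each bag holds 3 vertices, so the decomposition has width 2, which upper-bounds the treewidth. Conversely, {0, 1, 2} is a clique of size 3, and the vertices of any clique must share a bag in every tree decomposition; so some bag has ≥ 3 vertices and tw(G) ≥ 2. Combining the bounds, tw(G) = 2.

2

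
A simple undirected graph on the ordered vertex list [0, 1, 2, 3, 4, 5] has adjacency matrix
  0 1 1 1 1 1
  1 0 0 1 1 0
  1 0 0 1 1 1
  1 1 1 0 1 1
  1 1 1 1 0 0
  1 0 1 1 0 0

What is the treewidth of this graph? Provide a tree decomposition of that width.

Every bag has size at most 4, so the width is 4 − 1 = 3 and tw(G) ≤ 3. On the other hand G contains the 4-clique {0, 1, 3, 4}. A clique must lie in a single bag of any decomposition, so no decomposition can have width below 3. The upper and lower bounds meet at 3, so that is the treewidth.

Treewidth 3.
One optimal decomposition is:
Bags: B1 = {0, 2, 3, 4}  B2 = {0, 1, 3, 4}  B3 = {0, 2, 3, 5}
Tree: B1–B2, B1–B3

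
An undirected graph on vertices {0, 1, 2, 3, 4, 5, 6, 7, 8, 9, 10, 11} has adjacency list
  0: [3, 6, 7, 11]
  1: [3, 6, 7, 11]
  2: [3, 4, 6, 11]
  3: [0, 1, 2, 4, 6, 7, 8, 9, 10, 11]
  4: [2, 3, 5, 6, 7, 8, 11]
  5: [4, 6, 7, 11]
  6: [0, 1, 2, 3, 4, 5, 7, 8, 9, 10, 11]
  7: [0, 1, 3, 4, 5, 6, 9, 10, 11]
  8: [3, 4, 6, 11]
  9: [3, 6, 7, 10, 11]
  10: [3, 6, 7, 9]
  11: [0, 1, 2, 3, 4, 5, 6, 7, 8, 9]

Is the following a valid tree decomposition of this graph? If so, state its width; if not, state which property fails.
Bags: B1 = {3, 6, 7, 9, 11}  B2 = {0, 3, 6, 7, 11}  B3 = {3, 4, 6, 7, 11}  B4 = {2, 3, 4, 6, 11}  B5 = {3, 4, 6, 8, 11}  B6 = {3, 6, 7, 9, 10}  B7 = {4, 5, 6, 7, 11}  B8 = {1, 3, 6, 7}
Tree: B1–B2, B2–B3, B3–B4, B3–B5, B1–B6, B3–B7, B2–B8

No — edge (11,1) lies in no bag.

A tree decomposition must satisfy three properties: every vertex lies in some bag; for every edge, both endpoints lie together in some bag; and for every vertex, the bags containing it form a connected subtree. Here edge (11,1) lies in no bag, so the decomposition is invalid.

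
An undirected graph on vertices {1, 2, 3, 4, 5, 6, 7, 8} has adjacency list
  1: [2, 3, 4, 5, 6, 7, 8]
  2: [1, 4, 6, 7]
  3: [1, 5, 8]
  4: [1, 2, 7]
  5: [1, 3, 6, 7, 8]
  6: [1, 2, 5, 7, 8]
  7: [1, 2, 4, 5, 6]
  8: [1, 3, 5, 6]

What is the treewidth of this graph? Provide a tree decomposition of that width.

The largest bag has 4 vertices, giving width 3; this decomposition certifies tw(G) ≤ 3. On the other hand G contains the 4-clique {1, 2, 4, 7}. A clique must lie in a single bag of any decomposition, so no decomposition can have width below 3. The upper and lower bounds meet at 3, so that is the treewidth.

Treewidth 3.
Bags: B1 = {1, 2, 6, 7}  B2 = {1, 5, 6, 7}  B3 = {1, 2, 4, 7}  B4 = {1, 5, 6, 8}  B5 = {1, 3, 5, 8}
Tree: B1–B2, B1–B3, B2–B4, B4–B5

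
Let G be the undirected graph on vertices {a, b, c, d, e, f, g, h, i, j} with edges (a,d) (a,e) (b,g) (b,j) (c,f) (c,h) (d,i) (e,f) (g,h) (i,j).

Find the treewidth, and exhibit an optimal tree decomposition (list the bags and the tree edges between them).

Treewidth 2.
One optimal decomposition is:
Bags: B1 = {c, f, h}  B2 = {e, f, h}  B3 = {a, e, h}  B4 = {a, d, h}  B5 = {d, h, i}  B6 = {h, i, j}  B7 = {b, h, j}  B8 = {b, g, h}
Tree: B1–B2, B2–B3, B3–B4, B4–B5, B5–B6, B6–B7, B7–B8

Each bag holds 3 vertices, so the decomposition has width 2, which upper-bounds the treewidth. The edges h–c–f–e–a–d–i–j–b–g–h form a cycle, so G is not a tree and its treewidth is at least 2. Combining the bounds, tw(G) = 2.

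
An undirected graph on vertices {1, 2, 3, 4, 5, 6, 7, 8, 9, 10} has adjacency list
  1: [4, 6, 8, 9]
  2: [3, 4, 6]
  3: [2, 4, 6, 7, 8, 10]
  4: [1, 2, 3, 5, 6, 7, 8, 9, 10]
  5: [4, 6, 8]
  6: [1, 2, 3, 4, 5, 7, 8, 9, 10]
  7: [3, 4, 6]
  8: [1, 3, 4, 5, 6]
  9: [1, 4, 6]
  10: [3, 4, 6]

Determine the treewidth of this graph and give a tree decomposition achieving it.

Every bag has size at most 4, so the width is 4 − 1 = 3 and tw(G) ≤ 3. Conversely, {1, 4, 6, 8} is a clique of size 4, and the vertices of any clique must share a bag in every tree decomposition; so some bag has ≥ 4 vertices and tw(G) ≥ 3. Combining the bounds, tw(G) = 3.

Treewidth 3.
Bags: B1 = {1, 4, 6, 8}  B2 = {4, 5, 6, 8}  B3 = {3, 4, 6, 8}  B4 = {2, 3, 4, 6}  B5 = {3, 4, 6, 7}  B6 = {3, 4, 6, 10}  B7 = {1, 4, 6, 9}
Tree: B1–B2, B1–B3, B3–B4, B3–B5, B4–B6, B1–B7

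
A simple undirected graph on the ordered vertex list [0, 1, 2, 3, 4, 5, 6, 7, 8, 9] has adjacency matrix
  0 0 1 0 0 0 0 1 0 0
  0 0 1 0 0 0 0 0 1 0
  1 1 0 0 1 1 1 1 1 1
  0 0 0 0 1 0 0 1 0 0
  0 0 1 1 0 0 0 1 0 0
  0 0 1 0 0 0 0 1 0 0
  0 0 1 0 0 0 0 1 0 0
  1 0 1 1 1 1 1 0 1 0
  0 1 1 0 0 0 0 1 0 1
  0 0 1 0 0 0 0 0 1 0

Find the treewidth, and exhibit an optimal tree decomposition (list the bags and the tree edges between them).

Treewidth 2.
Bags: B1 = {2, 7, 8}  B2 = {0, 2, 7}  B3 = {1, 2, 8}  B4 = {2, 4, 7}  B5 = {2, 6, 7}  B6 = {2, 8, 9}  B7 = {3, 4, 7}  B8 = {2, 5, 7}
Tree: B1–B2, B1–B3, B2–B4, B4–B5, B3–B6, B4–B7, B5–B8

The largest bag has 3 vertices, giving width 2; this decomposition certifies tw(G) ≤ 2. For the lower bound, the 3 vertices {1, 2, 8} are pairwise adjacent, and any tree decomposition puts a clique entirely inside one bag — forcing width ≥ 2. The upper and lower bounds meet at 2, so that is the treewidth.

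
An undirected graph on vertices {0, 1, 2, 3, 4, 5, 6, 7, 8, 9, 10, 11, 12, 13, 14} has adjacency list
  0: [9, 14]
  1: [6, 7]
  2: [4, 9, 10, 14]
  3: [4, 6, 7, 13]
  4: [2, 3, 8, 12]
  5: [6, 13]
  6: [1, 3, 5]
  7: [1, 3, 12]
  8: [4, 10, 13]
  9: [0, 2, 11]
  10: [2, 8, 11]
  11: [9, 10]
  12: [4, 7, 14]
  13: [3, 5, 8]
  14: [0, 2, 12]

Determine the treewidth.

A width-3 tree decomposition is:
Bags: B1 = {1, 5, 6, 7}  B2 = {3, 5, 6, 7}  B3 = {3, 5, 7, 13}  B4 = {3, 7, 12, 13}  B5 = {3, 4, 12, 13}  B6 = {4, 8, 12, 13}  B7 = {4, 8, 12, 14}  B8 = {2, 4, 8, 14}  B9 = {2, 8, 10, 14}  B10 = {0, 2, 10, 14}  B11 = {0, 2, 9, 10}  B12 = {0, 9, 10, 11}
Tree: B1–B2, B2–B3, B3–B4, B4–B5, B5–B6, B6–B7, B7–B8, B8–B9, B9–B10, B10–B11, B11–B12
Each bag holds 4 vertices, so the decomposition has width 3, which upper-bounds the treewidth. For the lower bound: the 4 vertex sets {1,5,6}, {7}, {3}, {4,8,12,13} are disjoint, each induces a connected subgraph, and every pair is joined by at least one edge of G. Contracting each set to a single vertex therefore yields K_{4} as a minor, and since treewidth is minor-monotone, tw(G) ≥ tw(K_{4}) = 3. Therefore the treewidth is 3.

3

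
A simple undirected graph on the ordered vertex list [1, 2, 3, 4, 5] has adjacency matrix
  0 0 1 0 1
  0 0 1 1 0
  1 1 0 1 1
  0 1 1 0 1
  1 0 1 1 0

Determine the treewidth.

2

A width-2 tree decomposition is:
Bags: B1 = {1, 3, 5}  B2 = {3, 4, 5}  B3 = {2, 3, 4}
Tree: B1–B2, B2–B3
The largest bag has 3 vertices, giving width 2; this decomposition certifies tw(G) ≤ 2. For the lower bound, the 3 vertices {1, 3, 5} are pairwise adjacent, and any tree decomposition puts a clique entirely inside one bag — forcing width ≥ 2. The upper and lower bounds meet at 2, so that is the treewidth.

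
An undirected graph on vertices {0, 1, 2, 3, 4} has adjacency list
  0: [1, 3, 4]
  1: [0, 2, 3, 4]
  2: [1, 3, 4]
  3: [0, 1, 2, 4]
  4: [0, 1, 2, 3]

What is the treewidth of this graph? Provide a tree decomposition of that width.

The largest bag has 4 vertices, giving width 3; this decomposition certifies tw(G) ≤ 3. Conversely, {0, 1, 3, 4} is a clique of size 4, and the vertices of any clique must share a bag in every tree decomposition; so some bag has ≥ 4 vertices and tw(G) ≥ 3. The upper and lower bounds meet at 3, so that is the treewidth.

Treewidth 3.
Bags: B1 = {0, 1, 3, 4}  B2 = {1, 2, 3, 4}
Tree: B1–B2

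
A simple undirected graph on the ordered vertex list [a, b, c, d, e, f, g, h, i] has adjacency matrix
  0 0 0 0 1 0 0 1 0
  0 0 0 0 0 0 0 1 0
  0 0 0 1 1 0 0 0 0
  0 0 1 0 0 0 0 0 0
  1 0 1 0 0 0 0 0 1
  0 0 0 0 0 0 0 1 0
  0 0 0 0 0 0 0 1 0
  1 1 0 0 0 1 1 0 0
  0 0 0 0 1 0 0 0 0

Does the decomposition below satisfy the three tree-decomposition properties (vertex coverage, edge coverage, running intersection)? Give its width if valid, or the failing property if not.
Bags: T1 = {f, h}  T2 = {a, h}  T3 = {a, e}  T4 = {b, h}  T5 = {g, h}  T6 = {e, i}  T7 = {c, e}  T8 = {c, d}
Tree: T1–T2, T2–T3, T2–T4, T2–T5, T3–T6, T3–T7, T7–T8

Yes; width 1.

Checking the three conditions: (i) the bags cover all of {a, b, c, d, e, f, g, h, i}; (ii) for each edge, some bag contains both endpoints; (iii) the bags containing any fixed vertex form a subtree. All hold, so the decomposition is valid with width 2 − 1 = 1.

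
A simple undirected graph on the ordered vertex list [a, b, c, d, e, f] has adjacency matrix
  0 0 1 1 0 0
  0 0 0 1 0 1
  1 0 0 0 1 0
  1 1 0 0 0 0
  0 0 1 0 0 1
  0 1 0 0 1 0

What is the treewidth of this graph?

2

A width-2 tree decomposition is:
Bags: B1 = {b, d, f}  B2 = {d, e, f}  B3 = {c, d, e}  B4 = {a, c, d}
Tree: B1–B2, B2–B3, B3–B4
The largest bag has 3 vertices, giving width 2; this decomposition certifies tw(G) ≤ 2. Since d–b–f–e–c–a–d is a cycle in G, G is not acyclic. Forests are exactly the graphs of treewidth ≤ 1, so tw(G) ≥ 2. Combining the bounds, tw(G) = 2.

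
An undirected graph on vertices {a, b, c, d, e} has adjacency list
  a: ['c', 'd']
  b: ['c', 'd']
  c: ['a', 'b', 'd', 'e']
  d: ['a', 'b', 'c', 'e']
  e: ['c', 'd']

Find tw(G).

2

A width-2 tree decomposition is:
Bags: B1 = {c, d, e}  B2 = {b, c, d}  B3 = {a, c, d}
Tree: B1–B2, B2–B3
Every bag has size at most 3, so the width is 3 − 1 = 2 and tw(G) ≤ 2. For the lower bound, the 3 vertices {c, d, e} are pairwise adjacent, and any tree decomposition puts a clique entirely inside one bag — forcing width ≥ 2. Combining the bounds, tw(G) = 2.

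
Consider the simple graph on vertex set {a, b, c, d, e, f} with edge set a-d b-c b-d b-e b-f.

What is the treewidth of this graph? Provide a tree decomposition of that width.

Every bag has size at most 2, so the width is 2 − 1 = 1 and tw(G) ≤ 1. Since G has at least one edge (e.g. f–b), it is not an edgeless graph, so tw(G) ≥ 1. Therefore the treewidth is 1.

Treewidth 1.
One optimal decomposition is:
Bags: B1 = {b, f}  B2 = {b, d}  B3 = {b, e}  B4 = {a, d}  B5 = {b, c}
Tree: B1–B2, B1–B3, B2–B4, B3–B5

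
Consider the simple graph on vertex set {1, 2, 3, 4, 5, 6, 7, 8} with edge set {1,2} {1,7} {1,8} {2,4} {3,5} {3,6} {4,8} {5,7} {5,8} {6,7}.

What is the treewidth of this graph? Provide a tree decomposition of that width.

Treewidth 2.
Bags: B1 = {1, 2, 4}  B2 = {1, 4, 8}  B3 = {1, 7, 8}  B4 = {5, 7, 8}  B5 = {5, 6, 7}  B6 = {3, 5, 6}
Tree: B1–B2, B2–B3, B3–B4, B4–B5, B5–B6

The largest bag has 3 vertices, giving width 2; this decomposition certifies tw(G) ≤ 2. Since 2–4–8–1–2 is a cycle in G, G is not acyclic. Forests are exactly the graphs of treewidth ≤ 1, so tw(G) ≥ 2. Therefore the treewidth is 2.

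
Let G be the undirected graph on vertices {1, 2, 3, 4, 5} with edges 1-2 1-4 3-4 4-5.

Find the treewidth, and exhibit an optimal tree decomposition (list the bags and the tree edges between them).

Treewidth 1.
One optimal decomposition is:
Bags: B1 = {3, 4}  B2 = {1, 4}  B3 = {4, 5}  B4 = {1, 2}
Tree: B1–B2, B1–B3, B2–B4

The largest bag has 2 vertices, giving width 1; this decomposition certifies tw(G) ≤ 1. Any graph with an edge has treewidth ≥ 1, and G has the edge 4–3. Therefore the treewidth is 1.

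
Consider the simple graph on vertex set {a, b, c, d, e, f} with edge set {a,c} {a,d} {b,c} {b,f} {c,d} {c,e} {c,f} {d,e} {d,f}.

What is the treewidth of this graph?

2

A width-2 tree decomposition is:
Bags: B1 = {c, d, f}  B2 = {c, d, e}  B3 = {b, c, f}  B4 = {a, c, d}
Tree: B1–B2, B1–B3, B2–B4
Each bag holds 3 vertices, so the decomposition has width 2, which upper-bounds the treewidth. For the lower bound, the 3 vertices {c, d, e} are pairwise adjacent, and any tree decomposition puts a clique entirely inside one bag — forcing width ≥ 2. Combining the bounds, tw(G) = 2.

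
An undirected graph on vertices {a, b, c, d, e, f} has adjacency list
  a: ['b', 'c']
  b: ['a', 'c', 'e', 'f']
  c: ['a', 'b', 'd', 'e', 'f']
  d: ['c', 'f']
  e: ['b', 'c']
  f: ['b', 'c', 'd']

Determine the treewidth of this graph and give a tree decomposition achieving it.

Treewidth 2.
One optimal decomposition is:
Bags: B1 = {b, c, f}  B2 = {a, b, c}  B3 = {b, c, e}  B4 = {c, d, f}
Tree: B1–B2, B1–B3, B1–B4

Each bag holds 3 vertices, so the decomposition has width 2, which upper-bounds the treewidth. On the other hand G contains the 3-clique {c, d, f}. A clique must lie in a single bag of any decomposition, so no decomposition can have width below 2. Combining the bounds, tw(G) = 2.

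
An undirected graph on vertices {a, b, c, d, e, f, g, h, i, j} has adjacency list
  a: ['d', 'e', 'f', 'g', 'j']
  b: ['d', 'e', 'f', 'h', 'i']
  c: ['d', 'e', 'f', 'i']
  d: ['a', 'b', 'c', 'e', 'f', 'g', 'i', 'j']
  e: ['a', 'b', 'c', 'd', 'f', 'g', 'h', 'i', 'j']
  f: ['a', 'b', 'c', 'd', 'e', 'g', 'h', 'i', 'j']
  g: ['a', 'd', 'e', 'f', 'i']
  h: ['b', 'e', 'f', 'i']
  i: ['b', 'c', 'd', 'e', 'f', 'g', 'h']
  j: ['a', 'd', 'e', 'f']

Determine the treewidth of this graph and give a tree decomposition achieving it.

Each bag holds 5 vertices, so the decomposition has width 4, which upper-bounds the treewidth. Conversely, {a, d, e, f, j} is a clique of size 5, and the vertices of any clique must share a bag in every tree decomposition; so some bag has ≥ 5 vertices and tw(G) ≥ 4. Therefore the treewidth is 4.

Treewidth 4.
One optimal decomposition is:
Bags: B1 = {d, e, f, g, i}  B2 = {b, d, e, f, i}  B3 = {b, e, f, h, i}  B4 = {a, d, e, f, g}  B5 = {a, d, e, f, j}  B6 = {c, d, e, f, i}
Tree: B1–B2, B2–B3, B1–B4, B4–B5, B2–B6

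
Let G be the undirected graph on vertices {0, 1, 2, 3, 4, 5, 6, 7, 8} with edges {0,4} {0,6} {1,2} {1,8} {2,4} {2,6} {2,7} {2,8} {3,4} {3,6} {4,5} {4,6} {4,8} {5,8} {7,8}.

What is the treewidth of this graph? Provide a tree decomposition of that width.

Treewidth 2.
One such decomposition:
Bags: B1 = {1, 2, 8}  B2 = {2, 4, 8}  B3 = {2, 4, 6}  B4 = {3, 4, 6}  B5 = {4, 5, 8}  B6 = {0, 4, 6}  B7 = {2, 7, 8}
Tree: B1–B2, B2–B3, B3–B4, B2–B5, B3–B6, B2–B7

Each bag holds 3 vertices, so the decomposition has width 2, which upper-bounds the treewidth. Conversely, {1, 2, 8} is a clique of size 3, and the vertices of any clique must share a bag in every tree decomposition; so some bag has ≥ 3 vertices and tw(G) ≥ 2. The upper and lower bounds meet at 2, so that is the treewidth.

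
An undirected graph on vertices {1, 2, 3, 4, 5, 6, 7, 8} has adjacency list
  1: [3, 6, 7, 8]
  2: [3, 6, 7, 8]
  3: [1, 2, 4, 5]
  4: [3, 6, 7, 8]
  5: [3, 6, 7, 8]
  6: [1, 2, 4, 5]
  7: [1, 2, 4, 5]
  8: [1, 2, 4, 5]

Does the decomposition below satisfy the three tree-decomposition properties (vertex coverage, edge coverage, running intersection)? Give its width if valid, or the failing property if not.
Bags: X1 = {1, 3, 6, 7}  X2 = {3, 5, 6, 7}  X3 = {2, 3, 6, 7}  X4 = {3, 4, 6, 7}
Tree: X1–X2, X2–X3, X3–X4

No — vertex 8 appears in no bag.

A tree decomposition must satisfy three properties: every vertex lies in some bag; for every edge, both endpoints lie together in some bag; and for every vertex, the bags containing it form a connected subtree. Here vertex 8 appears in no bag, so the decomposition is invalid.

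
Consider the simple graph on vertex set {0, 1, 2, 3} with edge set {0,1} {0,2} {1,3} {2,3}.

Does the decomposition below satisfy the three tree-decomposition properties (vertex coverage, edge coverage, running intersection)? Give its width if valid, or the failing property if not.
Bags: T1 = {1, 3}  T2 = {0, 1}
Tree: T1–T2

A tree decomposition must satisfy three properties: every vertex lies in some bag; for every edge, both endpoints lie together in some bag; and for every vertex, the bags containing it form a connected subtree. Here vertex 2 appears in no bag, so the decomposition is invalid.

No — vertex 2 appears in no bag.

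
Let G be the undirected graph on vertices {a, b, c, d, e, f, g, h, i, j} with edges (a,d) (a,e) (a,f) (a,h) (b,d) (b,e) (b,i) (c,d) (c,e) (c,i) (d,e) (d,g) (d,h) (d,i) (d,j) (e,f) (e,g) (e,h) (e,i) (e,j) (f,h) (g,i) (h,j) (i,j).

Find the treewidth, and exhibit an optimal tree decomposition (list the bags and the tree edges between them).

Each bag holds 4 vertices, so the decomposition has width 3, which upper-bounds the treewidth. On the other hand G contains the 4-clique {d, e, h, j}. A clique must lie in a single bag of any decomposition, so no decomposition can have width below 3. The upper and lower bounds meet at 3, so that is the treewidth.

Treewidth 3.
Bags: B1 = {a, d, e, h}  B2 = {d, e, h, j}  B3 = {d, e, i, j}  B4 = {b, d, e, i}  B5 = {c, d, e, i}  B6 = {a, e, f, h}  B7 = {d, e, g, i}
Tree: B1–B2, B2–B3, B3–B4, B4–B5, B1–B6, B4–B7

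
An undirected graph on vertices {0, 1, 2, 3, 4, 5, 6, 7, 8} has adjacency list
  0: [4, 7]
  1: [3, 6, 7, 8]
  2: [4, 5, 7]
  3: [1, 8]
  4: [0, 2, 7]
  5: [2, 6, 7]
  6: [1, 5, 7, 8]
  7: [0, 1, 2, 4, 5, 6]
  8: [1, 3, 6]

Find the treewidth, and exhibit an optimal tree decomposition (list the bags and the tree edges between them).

Each bag holds 3 vertices, so the decomposition has width 2, which upper-bounds the treewidth. Conversely, {1, 3, 8} is a clique of size 3, and the vertices of any clique must share a bag in every tree decomposition; so some bag has ≥ 3 vertices and tw(G) ≥ 2. The upper and lower bounds meet at 2, so that is the treewidth.

Treewidth 2.
One such decomposition:
Bags: B1 = {2, 5, 7}  B2 = {2, 4, 7}  B3 = {0, 4, 7}  B4 = {5, 6, 7}  B5 = {1, 6, 7}  B6 = {1, 6, 8}  B7 = {1, 3, 8}
Tree: B1–B2, B2–B3, B1–B4, B4–B5, B5–B6, B6–B7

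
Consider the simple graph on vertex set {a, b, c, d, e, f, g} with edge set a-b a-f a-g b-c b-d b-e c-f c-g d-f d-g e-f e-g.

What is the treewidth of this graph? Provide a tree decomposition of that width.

Every bag has size at most 4, so the width is 4 − 1 = 3 and tw(G) ≤ 3. For the lower bound: the 4 vertex sets {b,e}, {a,g}, {f}, {c} are disjoint, each induces a connected subgraph, and every pair is joined by at least one edge of G. Contracting each set to a single vertex therefore yields K_{4} as a minor, and since treewidth is minor-monotone, tw(G) ≥ tw(K_{4}) = 3. The upper and lower bounds meet at 3, so that is the treewidth.

Treewidth 3.
Bags: B1 = {b, e, f, g}  B2 = {a, b, f, g}  B3 = {b, c, f, g}  B4 = {b, d, f, g}
Tree: B1–B2, B2–B3, B3–B4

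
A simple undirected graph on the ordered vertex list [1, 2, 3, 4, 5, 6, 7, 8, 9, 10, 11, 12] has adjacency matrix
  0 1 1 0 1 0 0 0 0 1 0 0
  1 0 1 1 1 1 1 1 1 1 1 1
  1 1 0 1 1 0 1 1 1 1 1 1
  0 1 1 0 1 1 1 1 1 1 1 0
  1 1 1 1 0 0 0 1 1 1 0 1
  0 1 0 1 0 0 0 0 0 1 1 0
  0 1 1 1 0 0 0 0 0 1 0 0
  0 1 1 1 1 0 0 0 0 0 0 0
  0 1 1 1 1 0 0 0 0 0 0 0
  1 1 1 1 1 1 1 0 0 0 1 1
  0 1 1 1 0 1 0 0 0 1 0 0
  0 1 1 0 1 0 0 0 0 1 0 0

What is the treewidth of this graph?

A width-4 tree decomposition is:
Bags: B1 = {2, 4, 6, 10, 11}  B2 = {2, 3, 4, 10, 11}  B3 = {2, 3, 4, 5, 10}  B4 = {2, 3, 4, 7, 10}  B5 = {1, 2, 3, 5, 10}  B6 = {2, 3, 4, 5, 9}  B7 = {2, 3, 4, 5, 8}  B8 = {2, 3, 5, 10, 12}
Tree: B1–B2, B2–B3, B2–B4, B3–B5, B3–B6, B3–B7, B5–B8
The largest bag has 5 vertices, giving width 4; this decomposition certifies tw(G) ≤ 4. For the lower bound, the 5 vertices {1, 2, 3, 5, 10} are pairwise adjacent, and any tree decomposition puts a clique entirely inside one bag — forcing width ≥ 4. The upper and lower bounds meet at 4, so that is the treewidth.

4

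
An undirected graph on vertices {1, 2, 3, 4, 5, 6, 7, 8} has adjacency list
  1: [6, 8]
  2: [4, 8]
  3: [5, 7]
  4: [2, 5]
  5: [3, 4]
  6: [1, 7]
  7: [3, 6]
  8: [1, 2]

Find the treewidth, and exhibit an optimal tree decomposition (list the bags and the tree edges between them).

Every bag has size at most 3, so the width is 3 − 1 = 2 and tw(G) ≤ 2. For the lower bound, G contains the cycle 4–5–3–7–6–1–8–2–4, so G is not a forest; only forests have treewidth ≤ 1, hence tw(G) ≥ 2. The upper and lower bounds meet at 2, so that is the treewidth.

Treewidth 2.
One such decomposition:
Bags: B1 = {3, 4, 5}  B2 = {3, 4, 7}  B3 = {4, 6, 7}  B4 = {1, 4, 6}  B5 = {1, 4, 8}  B6 = {2, 4, 8}
Tree: B1–B2, B2–B3, B3–B4, B4–B5, B5–B6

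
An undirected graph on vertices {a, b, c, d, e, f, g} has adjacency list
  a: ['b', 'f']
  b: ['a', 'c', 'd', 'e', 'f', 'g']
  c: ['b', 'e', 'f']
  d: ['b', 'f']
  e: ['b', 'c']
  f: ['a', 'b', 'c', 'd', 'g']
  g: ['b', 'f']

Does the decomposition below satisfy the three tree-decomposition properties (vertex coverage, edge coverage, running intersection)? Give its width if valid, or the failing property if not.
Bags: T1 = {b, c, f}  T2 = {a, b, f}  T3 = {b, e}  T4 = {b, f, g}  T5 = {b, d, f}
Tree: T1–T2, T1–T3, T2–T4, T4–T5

No — edge (c,e) lies in no bag.

A tree decomposition must satisfy three properties: every vertex lies in some bag; for every edge, both endpoints lie together in some bag; and for every vertex, the bags containing it form a connected subtree. Here edge (c,e) lies in no bag, so the decomposition is invalid.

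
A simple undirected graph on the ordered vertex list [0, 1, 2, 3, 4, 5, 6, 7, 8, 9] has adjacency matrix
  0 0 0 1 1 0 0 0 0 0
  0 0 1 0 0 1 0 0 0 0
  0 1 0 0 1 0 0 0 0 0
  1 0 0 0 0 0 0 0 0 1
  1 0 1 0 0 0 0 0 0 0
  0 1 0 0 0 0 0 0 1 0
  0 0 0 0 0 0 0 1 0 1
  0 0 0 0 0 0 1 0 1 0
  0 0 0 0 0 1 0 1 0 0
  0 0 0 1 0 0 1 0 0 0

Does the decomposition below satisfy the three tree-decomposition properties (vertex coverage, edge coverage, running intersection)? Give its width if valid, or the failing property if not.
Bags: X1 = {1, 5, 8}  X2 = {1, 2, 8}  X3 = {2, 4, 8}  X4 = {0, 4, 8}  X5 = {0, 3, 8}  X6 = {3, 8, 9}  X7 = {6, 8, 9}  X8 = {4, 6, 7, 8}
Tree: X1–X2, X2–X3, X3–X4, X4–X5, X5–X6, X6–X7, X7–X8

A tree decomposition must satisfy three properties: every vertex lies in some bag; for every edge, both endpoints lie together in some bag; and for every vertex, the bags containing it form a connected subtree. Here bags containing vertex 4 are not connected in the tree, so the decomposition is invalid.

No — bags containing vertex 4 are not connected in the tree.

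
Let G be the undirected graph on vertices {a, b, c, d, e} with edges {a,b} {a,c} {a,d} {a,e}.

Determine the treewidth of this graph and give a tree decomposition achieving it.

The largest bag has 2 vertices, giving width 1; this decomposition certifies tw(G) ≤ 1. Any graph with an edge has treewidth ≥ 1, and G has the edge d–a. Therefore the treewidth is 1.

Treewidth 1.
Bags: B1 = {a, d}  B2 = {a, e}  B3 = {a, b}  B4 = {a, c}
Tree: B1–B2, B2–B3, B1–B4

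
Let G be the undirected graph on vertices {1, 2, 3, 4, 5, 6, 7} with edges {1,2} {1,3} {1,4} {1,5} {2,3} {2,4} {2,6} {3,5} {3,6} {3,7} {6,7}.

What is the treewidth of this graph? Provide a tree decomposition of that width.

Each bag holds 3 vertices, so the decomposition has width 2, which upper-bounds the treewidth. On the other hand G contains the 3-clique {1, 2, 3}. A clique must lie in a single bag of any decomposition, so no decomposition can have width below 2. The upper and lower bounds meet at 2, so that is the treewidth.

Treewidth 2.
One such decomposition:
Bags: B1 = {1, 2, 3}  B2 = {1, 3, 5}  B3 = {2, 3, 6}  B4 = {1, 2, 4}  B5 = {3, 6, 7}
Tree: B1–B2, B1–B3, B1–B4, B3–B5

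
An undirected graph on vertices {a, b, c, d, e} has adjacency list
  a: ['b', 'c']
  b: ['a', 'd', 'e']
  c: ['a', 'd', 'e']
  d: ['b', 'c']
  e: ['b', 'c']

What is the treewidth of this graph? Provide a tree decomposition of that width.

The largest bag has 3 vertices, giving width 2; this decomposition certifies tw(G) ≤ 2. The edges a–b–d–c–a form a cycle, so G is not a tree and its treewidth is at least 2. Therefore the treewidth is 2.

Treewidth 2.
Bags: B1 = {a, b, c}  B2 = {b, c, d}  B3 = {b, c, e}
Tree: B1–B2, B2–B3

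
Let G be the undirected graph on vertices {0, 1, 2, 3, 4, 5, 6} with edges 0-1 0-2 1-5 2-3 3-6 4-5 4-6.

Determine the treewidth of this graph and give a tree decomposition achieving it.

Each bag holds 3 vertices, so the decomposition has width 2, which upper-bounds the treewidth. For the lower bound, G contains the cycle 2–0–1–5–4–6–3–2, so G is not a forest; only forests have treewidth ≤ 1, hence tw(G) ≥ 2. Combining the bounds, tw(G) = 2.

Treewidth 2.
One optimal decomposition is:
Bags: B1 = {0, 1, 2}  B2 = {1, 2, 5}  B3 = {2, 4, 5}  B4 = {2, 4, 6}  B5 = {2, 3, 6}
Tree: B1–B2, B2–B3, B3–B4, B4–B5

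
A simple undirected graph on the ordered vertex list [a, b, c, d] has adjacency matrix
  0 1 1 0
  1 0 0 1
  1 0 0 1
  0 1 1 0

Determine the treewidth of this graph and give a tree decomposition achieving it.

Treewidth 2.
One such decomposition:
Bags: B1 = {a, b, d}  B2 = {a, c, d}
Tree: B1–B2

Each bag holds 3 vertices, so the decomposition has width 2, which upper-bounds the treewidth. The edges d–b–a–c–d form a cycle, so G is not a tree and its treewidth is at least 2. Hence tw(G) = 2 exactly.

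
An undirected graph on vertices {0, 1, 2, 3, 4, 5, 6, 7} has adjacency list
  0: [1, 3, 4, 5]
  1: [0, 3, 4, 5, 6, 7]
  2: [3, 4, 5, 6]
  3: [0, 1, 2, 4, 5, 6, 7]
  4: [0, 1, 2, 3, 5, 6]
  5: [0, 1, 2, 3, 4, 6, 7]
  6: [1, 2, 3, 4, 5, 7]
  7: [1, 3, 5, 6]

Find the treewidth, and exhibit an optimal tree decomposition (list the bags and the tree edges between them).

Treewidth 4.
Bags: B1 = {1, 3, 5, 6, 7}  B2 = {1, 3, 4, 5, 6}  B3 = {2, 3, 4, 5, 6}  B4 = {0, 1, 3, 4, 5}
Tree: B1–B2, B2–B3, B2–B4

Every bag has size at most 5, so the width is 5 − 1 = 4 and tw(G) ≤ 4. For the lower bound, the 5 vertices {0, 1, 3, 4, 5} are pairwise adjacent, and any tree decomposition puts a clique entirely inside one bag — forcing width ≥ 4. The upper and lower bounds meet at 4, so that is the treewidth.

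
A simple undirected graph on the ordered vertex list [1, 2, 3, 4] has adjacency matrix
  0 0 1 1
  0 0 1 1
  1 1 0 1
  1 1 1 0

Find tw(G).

2

A width-2 tree decomposition is:
Bags: B1 = {2, 3, 4}  B2 = {1, 3, 4}
Tree: B1–B2
Every bag has size at most 3, so the width is 3 − 1 = 2 and tw(G) ≤ 2. On the other hand G contains the 3-clique {1, 3, 4}. A clique must lie in a single bag of any decomposition, so no decomposition can have width below 2. The upper and lower bounds meet at 2, so that is the treewidth.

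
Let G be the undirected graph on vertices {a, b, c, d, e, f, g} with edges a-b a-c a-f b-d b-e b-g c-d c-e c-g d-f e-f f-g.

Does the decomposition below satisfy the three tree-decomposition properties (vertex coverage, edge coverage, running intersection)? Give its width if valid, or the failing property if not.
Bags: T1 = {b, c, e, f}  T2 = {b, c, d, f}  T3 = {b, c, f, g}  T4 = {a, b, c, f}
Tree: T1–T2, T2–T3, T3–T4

Vertex coverage: the bags together contain {a, b, c, d, e, f, g}, the full vertex set. Edge coverage: each edge of G has both endpoints in at least one bag. Running intersection: for every vertex, the bags containing it form a connected subtree. All three properties hold, so this is a valid tree decomposition of width max|bag| − 1 = 3, and hence tw(G) ≤ 3.

Yes; width 3.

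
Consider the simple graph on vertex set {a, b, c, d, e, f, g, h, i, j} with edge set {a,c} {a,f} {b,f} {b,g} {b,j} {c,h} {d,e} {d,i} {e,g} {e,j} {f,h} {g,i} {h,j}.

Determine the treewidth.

2

A width-2 tree decomposition is:
Bags: B1 = {d, g, i}  B2 = {d, e, g}  B3 = {b, e, g}  B4 = {b, e, j}  B5 = {b, f, j}  B6 = {f, h, j}  B7 = {a, f, h}  B8 = {a, c, h}
Tree: B1–B2, B2–B3, B3–B4, B4–B5, B5–B6, B6–B7, B7–B8
Each bag holds 3 vertices, so the decomposition has width 2, which upper-bounds the treewidth. The edges i–d–e–g–i form a cycle, so G is not a tree and its treewidth is at least 2. Hence tw(G) = 2 exactly.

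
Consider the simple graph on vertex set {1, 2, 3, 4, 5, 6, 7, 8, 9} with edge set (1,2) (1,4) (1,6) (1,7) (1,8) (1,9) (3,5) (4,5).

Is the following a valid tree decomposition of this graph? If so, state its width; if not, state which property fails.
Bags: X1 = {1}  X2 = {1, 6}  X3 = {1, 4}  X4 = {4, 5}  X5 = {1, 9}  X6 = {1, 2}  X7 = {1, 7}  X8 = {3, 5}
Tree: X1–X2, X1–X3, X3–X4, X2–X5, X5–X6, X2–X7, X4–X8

No — vertex 8 appears in no bag.

A tree decomposition must satisfy three properties: every vertex lies in some bag; for every edge, both endpoints lie together in some bag; and for every vertex, the bags containing it form a connected subtree. Here vertex 8 appears in no bag, so the decomposition is invalid.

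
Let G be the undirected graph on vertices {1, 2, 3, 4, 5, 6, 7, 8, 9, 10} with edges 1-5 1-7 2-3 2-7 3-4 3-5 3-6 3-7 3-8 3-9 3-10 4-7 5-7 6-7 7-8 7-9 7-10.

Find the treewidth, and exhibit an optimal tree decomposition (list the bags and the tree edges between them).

Treewidth 2.
One such decomposition:
Bags: B1 = {3, 5, 7}  B2 = {3, 7, 9}  B3 = {2, 3, 7}  B4 = {1, 5, 7}  B5 = {3, 4, 7}  B6 = {3, 7, 8}  B7 = {3, 7, 10}  B8 = {3, 6, 7}
Tree: B1–B2, B2–B3, B1–B4, B3–B5, B1–B6, B3–B7, B6–B8

Every bag has size at most 3, so the width is 3 − 1 = 2 and tw(G) ≤ 2. On the other hand G contains the 3-clique {1, 5, 7}. A clique must lie in a single bag of any decomposition, so no decomposition can have width below 2. Combining the bounds, tw(G) = 2.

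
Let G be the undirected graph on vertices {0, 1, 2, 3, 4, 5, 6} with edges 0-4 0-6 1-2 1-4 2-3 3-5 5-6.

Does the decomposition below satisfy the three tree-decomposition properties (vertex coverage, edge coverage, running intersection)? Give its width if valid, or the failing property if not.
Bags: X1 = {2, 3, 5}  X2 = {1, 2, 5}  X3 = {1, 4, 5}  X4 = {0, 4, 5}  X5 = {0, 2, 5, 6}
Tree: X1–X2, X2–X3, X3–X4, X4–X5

A tree decomposition must satisfy three properties: every vertex lies in some bag; for every edge, both endpoints lie together in some bag; and for every vertex, the bags containing it form a connected subtree. Here bags containing vertex 2 are not connected in the tree, so the decomposition is invalid.

No — bags containing vertex 2 are not connected in the tree.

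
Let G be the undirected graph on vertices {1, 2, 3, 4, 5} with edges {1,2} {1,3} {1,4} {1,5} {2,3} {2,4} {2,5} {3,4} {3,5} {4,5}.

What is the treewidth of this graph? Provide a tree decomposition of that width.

Treewidth 4.
Bags: B1 = {1, 2, 3, 4, 5}
Tree: (single bag)

A single bag containing all 5 vertices is trivially a valid decomposition of width 4. Conversely, {1, 2, 3, 4, 5} is a clique of size 5, and the vertices of any clique must share a bag in every tree decomposition; so some bag has ≥ 5 vertices and tw(G) ≥ 4. The upper and lower bounds meet at 4, so that is the treewidth.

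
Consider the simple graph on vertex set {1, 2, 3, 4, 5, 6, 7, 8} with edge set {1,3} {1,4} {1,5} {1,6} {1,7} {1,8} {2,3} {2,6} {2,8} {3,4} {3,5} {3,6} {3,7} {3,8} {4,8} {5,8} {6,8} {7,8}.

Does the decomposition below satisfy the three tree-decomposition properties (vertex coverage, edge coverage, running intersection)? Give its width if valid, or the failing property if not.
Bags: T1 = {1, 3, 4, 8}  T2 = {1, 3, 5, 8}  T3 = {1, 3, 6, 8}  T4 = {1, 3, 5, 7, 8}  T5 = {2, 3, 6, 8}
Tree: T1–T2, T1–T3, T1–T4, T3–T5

No — bags containing vertex 5 are not connected in the tree.

A tree decomposition must satisfy three properties: every vertex lies in some bag; for every edge, both endpoints lie together in some bag; and for every vertex, the bags containing it form a connected subtree. Here bags containing vertex 5 are not connected in the tree, so the decomposition is invalid.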